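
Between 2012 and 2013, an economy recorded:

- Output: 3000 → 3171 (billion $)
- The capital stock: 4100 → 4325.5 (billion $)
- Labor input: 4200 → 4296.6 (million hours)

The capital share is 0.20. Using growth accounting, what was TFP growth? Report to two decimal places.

2.76%

Output growth = (3171 − 3000) / 3000 = 5.7%.
The capital stock growth = (4325.5 − 4100) / 4100 = 5.5%.
Labor input growth = (4296.6 − 4200) / 4200 = 2.3%.
Labor's share = 1 − 0.2 = 0.8.
The capital stock: 0.2 × 5.5 = 1.1 pp.
Labor input: 0.8 × 2.3 = 1.84 pp.
TFP growth = 5.7 − 2.94 = 2.76%.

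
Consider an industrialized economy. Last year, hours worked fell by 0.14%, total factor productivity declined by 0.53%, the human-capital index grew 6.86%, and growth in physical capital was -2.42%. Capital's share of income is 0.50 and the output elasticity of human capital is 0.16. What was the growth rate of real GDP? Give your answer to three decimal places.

Labor's share = 1 − 0.5 − 0.16 = 0.34.
Physical capital: 0.5 × (-2.42) = -1.21 pp.
The human-capital index: 0.16 × 6.86 = 1.0976 pp.
Hours worked: 0.34 × (-0.14) = -0.0476 pp.
Output growth = -0.53 + (-0.16) = -0.69%.

-0.690%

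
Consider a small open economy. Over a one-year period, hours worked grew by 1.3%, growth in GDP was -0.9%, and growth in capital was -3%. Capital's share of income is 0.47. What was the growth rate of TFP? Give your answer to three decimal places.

Labor's share = 1 − 0.47 = 0.53.
Capital: 0.47 × (-3) = -1.41 pp.
Hours worked: 0.53 × 1.3 = 0.689 pp.
TFP growth = -0.9 + 0.721 = -0.179%.

-0.179%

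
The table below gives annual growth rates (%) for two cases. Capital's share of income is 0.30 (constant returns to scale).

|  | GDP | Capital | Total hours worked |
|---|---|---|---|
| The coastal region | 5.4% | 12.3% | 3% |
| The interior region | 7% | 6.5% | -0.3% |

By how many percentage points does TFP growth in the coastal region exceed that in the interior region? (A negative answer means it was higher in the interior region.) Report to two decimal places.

-5.65 percentage points

Labor's share = 1 − 0.3 = 0.7.
The coastal region: TFP = 5.4 − 3.69 − 2.1 = -0.39%.
The interior region: TFP = 7 − 1.95 + 0.21 = 5.26%.
Difference = -0.39 − (5.26) = -5.65 pp.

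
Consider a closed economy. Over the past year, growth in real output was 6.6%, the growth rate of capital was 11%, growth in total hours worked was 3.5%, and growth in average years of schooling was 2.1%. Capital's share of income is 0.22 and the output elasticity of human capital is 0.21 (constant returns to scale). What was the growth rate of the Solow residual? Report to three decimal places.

1.744%

Labor's share = 1 − 0.22 − 0.21 = 0.57.
Capital: 0.22 × 11 = 2.42 pp.
Average years of schooling: 0.21 × 2.1 = 0.441 pp.
Total hours worked: 0.57 × 3.5 = 1.995 pp.
TFP growth = 6.6 − 4.856 = 1.744%.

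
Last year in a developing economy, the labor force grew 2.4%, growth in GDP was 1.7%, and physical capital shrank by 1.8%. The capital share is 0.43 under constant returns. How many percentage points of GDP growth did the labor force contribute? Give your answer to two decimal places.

Labor's share = 1 − 0.43 = 0.57.
Contribution = share × growth = 0.57 × 2.4 = 1.368 pp.

1.37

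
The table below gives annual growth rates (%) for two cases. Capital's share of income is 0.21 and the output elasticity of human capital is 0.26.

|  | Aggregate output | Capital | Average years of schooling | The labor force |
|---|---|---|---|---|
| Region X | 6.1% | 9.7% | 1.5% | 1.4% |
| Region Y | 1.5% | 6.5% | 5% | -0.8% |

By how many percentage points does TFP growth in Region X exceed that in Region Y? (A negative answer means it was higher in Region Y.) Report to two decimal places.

Labor's share = 1 − 0.21 − 0.26 = 0.53.
Region X: TFP = 6.1 − 2.037 − 0.39 − 0.742 = 2.931%.
Region Y: TFP = 1.5 − 1.365 − 1.3 + 0.424 = -0.741%.
Difference = 2.931 − (-0.741) = 3.672 pp.

3.67 percentage points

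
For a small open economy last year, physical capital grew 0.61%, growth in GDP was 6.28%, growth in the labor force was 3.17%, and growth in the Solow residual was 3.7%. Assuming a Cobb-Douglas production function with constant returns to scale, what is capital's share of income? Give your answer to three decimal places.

gY = gA + α·gK + (1−α)·gL, so gY − gA − gL = α(gK − gL).
6.28 − 3.7 − 3.17 = α × (0.61 − 3.17).
-0.59 = -2.56 α, so α = 0.23047.

0.230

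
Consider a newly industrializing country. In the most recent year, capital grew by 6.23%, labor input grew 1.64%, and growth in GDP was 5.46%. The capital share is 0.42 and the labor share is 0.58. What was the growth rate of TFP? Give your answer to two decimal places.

Labor's share = 1 − 0.42 = 0.58.
Capital: 0.42 × 6.23 = 2.6166 pp.
Labor input: 0.58 × 1.64 = 0.9512 pp.
TFP growth = 5.46 − 3.5678 = 1.8922%.

1.89%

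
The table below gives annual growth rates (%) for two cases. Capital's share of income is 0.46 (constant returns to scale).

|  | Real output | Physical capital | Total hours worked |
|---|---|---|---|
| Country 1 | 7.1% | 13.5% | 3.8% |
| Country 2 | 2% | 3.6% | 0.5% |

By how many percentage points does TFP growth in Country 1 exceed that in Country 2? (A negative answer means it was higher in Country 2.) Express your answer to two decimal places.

-1.24 percentage points

Labor's share = 1 − 0.46 = 0.54.
Country 1: TFP = 7.1 − 6.21 − 2.052 = -1.162%.
Country 2: TFP = 2 − 1.656 − 0.27 = 0.074%.
Difference = -1.162 − (0.074) = -1.236 pp.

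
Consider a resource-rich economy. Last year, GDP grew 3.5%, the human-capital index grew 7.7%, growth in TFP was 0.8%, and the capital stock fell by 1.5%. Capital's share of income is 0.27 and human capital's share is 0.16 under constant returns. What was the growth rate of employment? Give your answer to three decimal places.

Employment growth was 3.286%.

Labor's share = 1 − 0.27 − 0.16 = 0.57.
gY = gA + 0.27×(-1.5) + 0.16×7.7 + 0.57×g.
0.57×g = 3.5 − 0.8 − 0.827 = 1.873.
g = 1.873 / 0.57 = 3.28596%.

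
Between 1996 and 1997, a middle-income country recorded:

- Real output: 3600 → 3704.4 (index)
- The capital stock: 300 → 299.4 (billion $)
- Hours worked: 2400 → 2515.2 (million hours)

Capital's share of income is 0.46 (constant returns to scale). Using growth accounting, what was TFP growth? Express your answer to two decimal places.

TFP grew 0.40%.

Real output growth = (3704.4 − 3600) / 3600 = 2.9%.
The capital stock growth = (299.4 − 300) / 300 = -0.2%.
Hours worked growth = (2515.2 − 2400) / 2400 = 4.8%.
Labor's share = 1 − 0.46 = 0.54.
The capital stock: 0.46 × (-0.2) = -0.092 pp.
Hours worked: 0.54 × 4.8 = 2.592 pp.
TFP growth = 2.9 − 2.5 = 0.4%.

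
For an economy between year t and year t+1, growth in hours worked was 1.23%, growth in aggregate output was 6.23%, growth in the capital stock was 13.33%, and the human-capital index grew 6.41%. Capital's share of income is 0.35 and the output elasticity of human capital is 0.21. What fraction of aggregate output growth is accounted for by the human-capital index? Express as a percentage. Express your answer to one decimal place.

The human-capital index contributed 0.21 × 6.41 = 1.3461 pp.
Share of growth = 1.3461 / 6.23 × 100 = 21.607%.

The human-capital index accounted for 21.6% of growth.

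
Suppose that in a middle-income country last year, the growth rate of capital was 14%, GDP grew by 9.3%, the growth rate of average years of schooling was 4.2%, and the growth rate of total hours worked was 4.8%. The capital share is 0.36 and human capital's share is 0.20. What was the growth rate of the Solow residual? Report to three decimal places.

1.308%

Labor's share = 1 − 0.36 − 0.2 = 0.44.
Capital: 0.36 × 14 = 5.04 pp.
Average years of schooling: 0.2 × 4.2 = 0.84 pp.
Total hours worked: 0.44 × 4.8 = 2.112 pp.
TFP growth = 9.3 − 7.992 = 1.308%.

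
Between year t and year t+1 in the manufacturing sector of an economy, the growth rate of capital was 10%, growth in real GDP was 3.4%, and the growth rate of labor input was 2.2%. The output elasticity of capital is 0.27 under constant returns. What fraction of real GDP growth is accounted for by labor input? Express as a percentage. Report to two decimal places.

Labor's share = 1 − 0.27 = 0.73.
Labor input contributed 0.73 × 2.2 = 1.606 pp.
Share of growth = 1.606 / 3.4 × 100 = 47.2353%.

47.24%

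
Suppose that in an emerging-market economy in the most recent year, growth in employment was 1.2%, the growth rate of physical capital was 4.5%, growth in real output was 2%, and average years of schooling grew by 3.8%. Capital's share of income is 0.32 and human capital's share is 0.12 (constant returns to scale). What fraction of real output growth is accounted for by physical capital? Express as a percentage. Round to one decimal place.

Physical capital contributed 0.32 × 4.5 = 1.44 pp.
Share of growth = 1.44 / 2 × 100 = 72%.

72.0%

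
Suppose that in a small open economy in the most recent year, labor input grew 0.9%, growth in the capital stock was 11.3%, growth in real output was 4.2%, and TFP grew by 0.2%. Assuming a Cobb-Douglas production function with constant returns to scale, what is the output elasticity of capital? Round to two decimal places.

gY = gA + α·gK + (1−α)·gL, so gY − gA − gL = α(gK − gL).
4.2 − 0.2 − 0.9 = α × (11.3 − 0.9).
3.1 = 10.4 α, so α = 0.2981.

α = 0.30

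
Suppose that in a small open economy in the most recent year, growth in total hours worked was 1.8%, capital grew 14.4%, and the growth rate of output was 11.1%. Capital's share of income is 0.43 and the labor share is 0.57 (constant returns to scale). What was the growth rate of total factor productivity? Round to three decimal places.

3.882%

Labor's share = 1 − 0.43 = 0.57.
Capital: 0.43 × 14.4 = 6.192 pp.
Total hours worked: 0.57 × 1.8 = 1.026 pp.
TFP growth = 11.1 − 7.218 = 3.882%.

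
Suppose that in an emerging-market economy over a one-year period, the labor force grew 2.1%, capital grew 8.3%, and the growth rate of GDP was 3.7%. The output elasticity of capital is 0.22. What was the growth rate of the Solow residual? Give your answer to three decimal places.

0.236%

Labor's share = 1 − 0.22 = 0.78.
Capital: 0.22 × 8.3 = 1.826 pp.
The labor force: 0.78 × 2.1 = 1.638 pp.
TFP growth = 3.7 − 3.464 = 0.236%.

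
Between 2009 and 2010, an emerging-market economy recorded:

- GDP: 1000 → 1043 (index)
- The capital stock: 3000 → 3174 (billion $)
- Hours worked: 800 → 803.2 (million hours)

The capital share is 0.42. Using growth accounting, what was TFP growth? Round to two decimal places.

TFP grew 1.63%.

GDP growth = (1043 − 1000) / 1000 = 4.3%.
The capital stock growth = (3174 − 3000) / 3000 = 5.8%.
Hours worked growth = (803.2 − 800) / 800 = 0.4%.
Labor's share = 1 − 0.42 = 0.58.
The capital stock: 0.42 × 5.8 = 2.436 pp.
Hours worked: 0.58 × 0.4 = 0.232 pp.
TFP growth = 4.3 − 2.668 = 1.632%.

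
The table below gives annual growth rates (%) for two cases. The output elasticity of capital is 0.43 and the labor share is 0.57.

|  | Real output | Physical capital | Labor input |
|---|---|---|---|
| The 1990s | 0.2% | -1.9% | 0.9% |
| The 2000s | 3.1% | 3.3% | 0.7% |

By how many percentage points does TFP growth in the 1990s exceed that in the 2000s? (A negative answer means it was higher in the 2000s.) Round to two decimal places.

Labor's share = 1 − 0.43 = 0.57.
The 1990s: TFP = 0.2 + 0.817 − 0.513 = 0.504%.
The 2000s: TFP = 3.1 − 1.419 − 0.399 = 1.282%.
Difference = 0.504 − (1.282) = -0.778 pp.

-0.78 percentage points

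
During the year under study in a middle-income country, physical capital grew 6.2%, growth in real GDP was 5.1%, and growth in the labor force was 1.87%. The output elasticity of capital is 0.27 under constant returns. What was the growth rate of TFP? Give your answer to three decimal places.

Labor's share = 1 − 0.27 = 0.73.
Physical capital: 0.27 × 6.2 = 1.674 pp.
The labor force: 0.73 × 1.87 = 1.3651 pp.
TFP growth = 5.1 − 3.0391 = 2.0609%.

TFP grew 2.061%.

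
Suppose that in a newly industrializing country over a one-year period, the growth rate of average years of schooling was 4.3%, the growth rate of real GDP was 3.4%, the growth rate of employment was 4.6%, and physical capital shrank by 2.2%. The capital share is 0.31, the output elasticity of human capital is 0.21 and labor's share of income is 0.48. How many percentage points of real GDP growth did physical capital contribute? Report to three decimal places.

Contribution = share × growth = 0.31 × (-2.2) = -0.682 pp.

-0.682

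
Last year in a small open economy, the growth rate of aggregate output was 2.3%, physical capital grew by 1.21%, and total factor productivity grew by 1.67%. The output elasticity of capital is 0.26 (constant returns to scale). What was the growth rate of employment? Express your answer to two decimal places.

Employment grew 0.43%.

Labor's share = 1 − 0.26 = 0.74.
gY = gA + 0.26×1.21 + 0.74×g.
0.74×g = 2.3 − 1.67 − 0.3146 = 0.3154.
g = 0.3154 / 0.74 = 0.4262%.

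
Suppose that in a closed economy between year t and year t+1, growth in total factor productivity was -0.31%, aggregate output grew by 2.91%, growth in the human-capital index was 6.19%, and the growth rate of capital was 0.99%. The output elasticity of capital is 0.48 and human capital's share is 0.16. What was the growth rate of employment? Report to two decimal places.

Employment grew 4.87%.

Labor's share = 1 − 0.48 − 0.16 = 0.36.
gY = gA + 0.48×0.99 + 0.16×6.19 + 0.36×g.
0.36×g = 2.91 + 0.31 − 1.4656 = 1.7544.
g = 1.7544 / 0.36 = 4.8733%.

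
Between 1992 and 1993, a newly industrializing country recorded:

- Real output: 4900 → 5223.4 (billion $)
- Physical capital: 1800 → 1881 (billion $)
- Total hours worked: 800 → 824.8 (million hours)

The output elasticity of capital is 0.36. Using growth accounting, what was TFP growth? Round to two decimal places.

TFP grew 3.00%.

Real output growth = (5223.4 − 4900) / 4900 = 6.6%.
Physical capital growth = (1881 − 1800) / 1800 = 4.5%.
Total hours worked growth = (824.8 − 800) / 800 = 3.1%.
Labor's share = 1 − 0.36 = 0.64.
Physical capital: 0.36 × 4.5 = 1.62 pp.
Total hours worked: 0.64 × 3.1 = 1.984 pp.
TFP growth = 6.6 − 3.604 = 2.996%.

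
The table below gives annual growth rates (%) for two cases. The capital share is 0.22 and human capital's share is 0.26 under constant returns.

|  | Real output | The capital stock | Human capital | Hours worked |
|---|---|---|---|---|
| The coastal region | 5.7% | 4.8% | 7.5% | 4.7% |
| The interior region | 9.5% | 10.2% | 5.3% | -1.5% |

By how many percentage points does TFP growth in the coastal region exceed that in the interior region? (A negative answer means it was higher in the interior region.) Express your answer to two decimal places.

-6.41 percentage points

Labor's share = 1 − 0.22 − 0.26 = 0.52.
The coastal region: TFP = 5.7 − 1.056 − 1.95 − 2.444 = 0.25%.
The interior region: TFP = 9.5 − 2.244 − 1.378 + 0.78 = 6.658%.
Difference = 0.25 − (6.658) = -6.408 pp.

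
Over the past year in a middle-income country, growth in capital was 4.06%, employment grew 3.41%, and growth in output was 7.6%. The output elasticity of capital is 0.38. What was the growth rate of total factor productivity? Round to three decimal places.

Labor's share = 1 − 0.38 = 0.62.
Capital: 0.38 × 4.06 = 1.5428 pp.
Employment: 0.62 × 3.41 = 2.1142 pp.
TFP growth = 7.6 − 3.657 = 3.943%.

3.943%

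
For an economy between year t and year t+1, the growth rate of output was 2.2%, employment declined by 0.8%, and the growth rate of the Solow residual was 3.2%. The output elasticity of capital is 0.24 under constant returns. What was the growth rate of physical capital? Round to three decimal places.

-1.633%

Labor's share = 1 − 0.24 = 0.76.
gY = gA + 0.76×(-0.8) + 0.24×g.
0.24×g = 2.2 − 3.2 + 0.608 = -0.392.
g = -0.392 / 0.24 = -1.63333%.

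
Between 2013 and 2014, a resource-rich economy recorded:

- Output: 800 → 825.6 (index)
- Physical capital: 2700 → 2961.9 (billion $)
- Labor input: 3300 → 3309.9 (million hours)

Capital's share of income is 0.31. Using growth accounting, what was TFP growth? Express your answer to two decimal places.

Output growth = (825.6 − 800) / 800 = 3.2%.
Physical capital growth = (2961.9 − 2700) / 2700 = 9.7%.
Labor input growth = (3309.9 − 3300) / 3300 = 0.3%.
Labor's share = 1 − 0.31 = 0.69.
Physical capital: 0.31 × 9.7 = 3.007 pp.
Labor input: 0.69 × 0.3 = 0.207 pp.
TFP growth = 3.2 − 3.214 = -0.014%.

-0.01%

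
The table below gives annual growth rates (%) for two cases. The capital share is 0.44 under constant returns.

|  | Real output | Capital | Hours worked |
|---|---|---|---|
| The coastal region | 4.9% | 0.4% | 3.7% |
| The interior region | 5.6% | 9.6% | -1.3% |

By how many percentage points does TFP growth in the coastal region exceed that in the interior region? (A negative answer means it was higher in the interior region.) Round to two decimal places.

Labor's share = 1 − 0.44 = 0.56.
The coastal region: TFP = 4.9 − 0.176 − 2.072 = 2.652%.
The interior region: TFP = 5.6 − 4.224 + 0.728 = 2.104%.
Difference = 2.652 − (2.104) = 0.548 pp.

0.55 percentage points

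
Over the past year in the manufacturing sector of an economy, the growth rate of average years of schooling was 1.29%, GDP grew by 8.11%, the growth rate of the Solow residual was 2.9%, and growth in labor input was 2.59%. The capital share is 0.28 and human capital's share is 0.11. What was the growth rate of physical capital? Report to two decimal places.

Labor's share = 1 − 0.28 − 0.11 = 0.61.
gY = gA + 0.11×1.29 + 0.61×2.59 + 0.28×g.
0.28×g = 8.11 − 2.9 − 1.7218 = 3.4882.
g = 3.4882 / 0.28 = 12.4579%.

Physical capital grew 12.46%.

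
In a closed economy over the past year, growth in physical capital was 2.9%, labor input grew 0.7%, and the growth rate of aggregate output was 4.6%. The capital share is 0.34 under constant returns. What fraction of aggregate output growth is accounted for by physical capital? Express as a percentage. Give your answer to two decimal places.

Physical capital accounted for 21.43% of growth.

Physical capital contributed 0.34 × 2.9 = 0.986 pp.
Share of growth = 0.986 / 4.6 × 100 = 21.4348%.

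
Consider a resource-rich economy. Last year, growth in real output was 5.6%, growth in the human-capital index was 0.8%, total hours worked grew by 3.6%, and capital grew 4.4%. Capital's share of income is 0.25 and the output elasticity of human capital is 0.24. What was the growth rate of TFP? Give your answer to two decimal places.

2.47%

Labor's share = 1 − 0.25 − 0.24 = 0.51.
Capital: 0.25 × 4.4 = 1.1 pp.
The human-capital index: 0.24 × 0.8 = 0.192 pp.
Total hours worked: 0.51 × 3.6 = 1.836 pp.
TFP growth = 5.6 − 3.128 = 2.472%.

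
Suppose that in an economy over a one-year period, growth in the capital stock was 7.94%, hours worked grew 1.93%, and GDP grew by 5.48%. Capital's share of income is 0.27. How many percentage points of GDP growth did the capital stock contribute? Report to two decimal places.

Contribution = share × growth = 0.27 × 7.94 = 2.1438 pp.

2.14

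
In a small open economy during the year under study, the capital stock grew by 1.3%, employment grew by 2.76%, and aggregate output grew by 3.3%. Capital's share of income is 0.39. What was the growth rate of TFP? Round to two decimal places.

1.11%

Labor's share = 1 − 0.39 = 0.61.
The capital stock: 0.39 × 1.3 = 0.507 pp.
Employment: 0.61 × 2.76 = 1.6836 pp.
TFP growth = 3.3 − 2.1906 = 1.1094%.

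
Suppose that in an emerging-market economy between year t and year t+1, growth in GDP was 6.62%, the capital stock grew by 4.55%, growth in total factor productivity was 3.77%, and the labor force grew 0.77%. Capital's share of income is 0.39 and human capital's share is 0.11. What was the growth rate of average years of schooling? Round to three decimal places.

Average years of schooling grew 6.277%.

Labor's share = 1 − 0.39 − 0.11 = 0.5.
gY = gA + 0.39×4.55 + 0.5×0.77 + 0.11×g.
0.11×g = 6.62 − 3.77 − 2.1595 = 0.6905.
g = 0.6905 / 0.11 = 6.27727%.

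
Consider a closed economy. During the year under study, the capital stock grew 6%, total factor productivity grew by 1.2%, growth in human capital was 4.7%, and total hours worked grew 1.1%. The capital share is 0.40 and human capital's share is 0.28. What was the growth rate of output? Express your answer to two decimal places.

Labor's share = 1 − 0.4 − 0.28 = 0.32.
The capital stock: 0.4 × 6 = 2.4 pp.
Human capital: 0.28 × 4.7 = 1.316 pp.
Total hours worked: 0.32 × 1.1 = 0.352 pp.
Output growth = 1.2 + 4.068 = 5.268%.

5.27%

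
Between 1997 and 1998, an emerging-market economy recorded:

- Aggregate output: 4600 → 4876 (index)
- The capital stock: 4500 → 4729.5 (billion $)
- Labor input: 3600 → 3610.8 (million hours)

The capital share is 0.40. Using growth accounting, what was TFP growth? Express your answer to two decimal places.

3.78%

Aggregate output growth = (4876 − 4600) / 4600 = 6%.
The capital stock growth = (4729.5 − 4500) / 4500 = 5.1%.
Labor input growth = (3610.8 − 3600) / 3600 = 0.3%.
Labor's share = 1 − 0.4 = 0.6.
The capital stock: 0.4 × 5.1 = 2.04 pp.
Labor input: 0.6 × 0.3 = 0.18 pp.
TFP growth = 6 − 2.22 = 3.78%.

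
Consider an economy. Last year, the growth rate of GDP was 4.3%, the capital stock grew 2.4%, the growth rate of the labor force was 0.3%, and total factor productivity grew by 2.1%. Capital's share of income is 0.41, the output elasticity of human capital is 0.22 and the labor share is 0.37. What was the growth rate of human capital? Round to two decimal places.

Labor's share = 1 − 0.41 − 0.22 = 0.37.
gY = gA + 0.41×2.4 + 0.37×0.3 + 0.22×g.
0.22×g = 4.3 − 2.1 − 1.095 = 1.105.
g = 1.105 / 0.22 = 5.0227%.

5.02%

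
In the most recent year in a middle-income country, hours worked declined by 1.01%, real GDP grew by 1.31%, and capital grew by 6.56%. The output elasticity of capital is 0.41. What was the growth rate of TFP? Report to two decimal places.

Labor's share = 1 − 0.41 = 0.59.
Capital: 0.41 × 6.56 = 2.6896 pp.
Hours worked: 0.59 × (-1.01) = -0.5959 pp.
TFP growth = 1.31 − 2.0937 = -0.7837%.

-0.78%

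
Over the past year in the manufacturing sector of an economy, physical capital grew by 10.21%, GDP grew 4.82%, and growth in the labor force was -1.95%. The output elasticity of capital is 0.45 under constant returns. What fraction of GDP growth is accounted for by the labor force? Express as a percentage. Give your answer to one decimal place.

The labor force accounted for -22.3% of growth.

Labor's share = 1 − 0.45 = 0.55.
The labor force contributed 0.55 × (-1.95) = -1.0725 pp.
Share of growth = -1.0725 / 4.82 × 100 = -22.251%.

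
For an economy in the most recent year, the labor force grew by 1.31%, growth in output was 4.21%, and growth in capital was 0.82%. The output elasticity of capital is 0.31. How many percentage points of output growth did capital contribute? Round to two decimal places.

Contribution = share × growth = 0.31 × 0.82 = 0.2542 pp.

0.25 pp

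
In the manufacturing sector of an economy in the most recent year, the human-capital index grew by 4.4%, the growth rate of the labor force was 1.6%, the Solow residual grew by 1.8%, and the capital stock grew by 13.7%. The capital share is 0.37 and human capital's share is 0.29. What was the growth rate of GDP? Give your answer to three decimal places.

8.689%

Labor's share = 1 − 0.37 − 0.29 = 0.34.
The capital stock: 0.37 × 13.7 = 5.069 pp.
The human-capital index: 0.29 × 4.4 = 1.276 pp.
The labor force: 0.34 × 1.6 = 0.544 pp.
Output growth = 1.8 + 6.889 = 8.689%.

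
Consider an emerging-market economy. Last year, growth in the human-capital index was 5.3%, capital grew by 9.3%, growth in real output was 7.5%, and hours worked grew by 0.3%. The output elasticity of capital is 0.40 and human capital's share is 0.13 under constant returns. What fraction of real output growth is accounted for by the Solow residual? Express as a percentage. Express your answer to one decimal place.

The Solow residual accounted for 39.3% of growth.

Labor's share = 1 − 0.4 − 0.13 = 0.47.
Capital: 0.4 × 9.3 = 3.72 pp.
The human-capital index: 0.13 × 5.3 = 0.689 pp.
Hours worked: 0.47 × 0.3 = 0.141 pp.
TFP growth = 7.5 − 4.55 = 2.95%.
TFP share of growth = 2.95 / 7.5 × 100 = 39.333%.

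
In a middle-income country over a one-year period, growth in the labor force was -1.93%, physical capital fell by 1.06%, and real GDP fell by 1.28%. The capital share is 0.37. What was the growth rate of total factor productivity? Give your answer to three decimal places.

Labor's share = 1 − 0.37 = 0.63.
Physical capital: 0.37 × (-1.06) = -0.3922 pp.
The labor force: 0.63 × (-1.93) = -1.2159 pp.
TFP growth = -1.28 + 1.6081 = 0.3281%.

0.328%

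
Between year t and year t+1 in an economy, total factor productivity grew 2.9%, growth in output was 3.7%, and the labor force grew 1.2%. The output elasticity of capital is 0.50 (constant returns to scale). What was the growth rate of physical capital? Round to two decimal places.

Labor's share = 1 − 0.5 = 0.5.
gY = gA + 0.5×1.2 + 0.5×g.
0.5×g = 3.7 − 2.9 − 0.6 = 0.2.
g = 0.2 / 0.5 = 0.4%.

0.40%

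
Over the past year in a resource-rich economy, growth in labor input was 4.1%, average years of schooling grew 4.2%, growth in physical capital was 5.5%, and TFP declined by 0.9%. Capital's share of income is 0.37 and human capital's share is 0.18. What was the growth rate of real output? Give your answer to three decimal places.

Real output grew 3.736%.

Labor's share = 1 − 0.37 − 0.18 = 0.45.
Physical capital: 0.37 × 5.5 = 2.035 pp.
Average years of schooling: 0.18 × 4.2 = 0.756 pp.
Labor input: 0.45 × 4.1 = 1.845 pp.
Output growth = -0.9 + 4.636 = 3.736%.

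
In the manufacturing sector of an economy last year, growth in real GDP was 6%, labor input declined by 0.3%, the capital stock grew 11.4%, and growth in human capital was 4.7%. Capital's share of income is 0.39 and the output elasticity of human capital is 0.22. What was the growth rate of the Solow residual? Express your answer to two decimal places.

0.64%

Labor's share = 1 − 0.39 − 0.22 = 0.39.
The capital stock: 0.39 × 11.4 = 4.446 pp.
Human capital: 0.22 × 4.7 = 1.034 pp.
Labor input: 0.39 × (-0.3) = -0.117 pp.
TFP growth = 6 − 5.363 = 0.637%.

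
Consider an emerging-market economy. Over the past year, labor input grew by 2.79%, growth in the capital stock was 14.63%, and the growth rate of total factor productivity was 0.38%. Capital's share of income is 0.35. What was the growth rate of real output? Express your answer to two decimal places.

Labor's share = 1 − 0.35 = 0.65.
The capital stock: 0.35 × 14.63 = 5.1205 pp.
Labor input: 0.65 × 2.79 = 1.8135 pp.
Output growth = 0.38 + 6.934 = 7.314%.

Real output grew 7.31%.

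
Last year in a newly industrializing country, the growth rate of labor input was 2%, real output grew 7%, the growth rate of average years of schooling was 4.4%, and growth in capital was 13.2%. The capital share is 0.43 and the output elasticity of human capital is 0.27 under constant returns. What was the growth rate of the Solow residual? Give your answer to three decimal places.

Labor's share = 1 − 0.43 − 0.27 = 0.3.
Capital: 0.43 × 13.2 = 5.676 pp.
Average years of schooling: 0.27 × 4.4 = 1.188 pp.
Labor input: 0.3 × 2 = 0.6 pp.
TFP growth = 7 − 7.464 = -0.464%.

-0.464%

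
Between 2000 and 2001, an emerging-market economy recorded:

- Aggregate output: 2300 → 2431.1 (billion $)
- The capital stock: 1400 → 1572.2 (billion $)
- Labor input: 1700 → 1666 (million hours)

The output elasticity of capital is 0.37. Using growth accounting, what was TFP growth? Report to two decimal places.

Aggregate output growth = (2431.1 − 2300) / 2300 = 5.7%.
The capital stock growth = (1572.2 − 1400) / 1400 = 12.3%.
Labor input growth = (1666 − 1700) / 1700 = -2%.
Labor's share = 1 − 0.37 = 0.63.
The capital stock: 0.37 × 12.3 = 4.551 pp.
Labor input: 0.63 × (-2) = -1.26 pp.
TFP growth = 5.7 − 3.291 = 2.409%.

2.41%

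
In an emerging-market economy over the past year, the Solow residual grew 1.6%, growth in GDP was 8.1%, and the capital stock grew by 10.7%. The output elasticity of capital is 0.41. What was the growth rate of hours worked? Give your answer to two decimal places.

Hours worked growth was 3.58%.

Labor's share = 1 − 0.41 = 0.59.
gY = gA + 0.41×10.7 + 0.59×g.
0.59×g = 8.1 − 1.6 − 4.387 = 2.113.
g = 2.113 / 0.59 = 3.5814%.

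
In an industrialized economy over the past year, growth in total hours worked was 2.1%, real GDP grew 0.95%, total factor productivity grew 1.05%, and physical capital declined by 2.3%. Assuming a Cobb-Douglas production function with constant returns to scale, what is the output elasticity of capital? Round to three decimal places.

The output elasticity of capital is 0.500.

gY = gA + α·gK + (1−α)·gL, so gY − gA − gL = α(gK − gL).
0.95 − 1.05 − 2.1 = α × (-2.3 − 2.1).
-2.2 = -4.4 α, so α = 0.5.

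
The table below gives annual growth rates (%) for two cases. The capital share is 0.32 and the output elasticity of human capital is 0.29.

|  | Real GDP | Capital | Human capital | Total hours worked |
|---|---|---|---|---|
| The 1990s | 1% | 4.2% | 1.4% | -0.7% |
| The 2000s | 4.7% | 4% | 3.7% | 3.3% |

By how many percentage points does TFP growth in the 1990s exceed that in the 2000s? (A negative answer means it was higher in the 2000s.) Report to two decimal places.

Labor's share = 1 − 0.32 − 0.29 = 0.39.
The 1990s: TFP = 1 − 1.344 − 0.406 + 0.273 = -0.477%.
The 2000s: TFP = 4.7 − 1.28 − 1.073 − 1.287 = 1.06%.
Difference = -0.477 − (1.06) = -1.537 pp.

-1.54 percentage points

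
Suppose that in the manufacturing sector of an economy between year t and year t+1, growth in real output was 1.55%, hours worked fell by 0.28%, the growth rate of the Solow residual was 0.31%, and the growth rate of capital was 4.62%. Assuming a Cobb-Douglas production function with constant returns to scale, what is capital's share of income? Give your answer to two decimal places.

gY = gA + α·gK + (1−α)·gL, so gY − gA − gL = α(gK − gL).
1.55 − 0.31 + 0.28 = α × (4.62 − (-0.28)).
1.52 = 4.9 α, so α = 0.3102.

α = 0.31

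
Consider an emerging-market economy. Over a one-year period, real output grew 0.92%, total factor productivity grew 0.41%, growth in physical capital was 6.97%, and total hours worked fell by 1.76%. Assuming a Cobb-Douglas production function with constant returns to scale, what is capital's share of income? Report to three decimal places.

α = 0.260

gY = gA + α·gK + (1−α)·gL, so gY − gA − gL = α(gK − gL).
0.92 − 0.41 + 1.76 = α × (6.97 − (-1.76)).
2.27 = 8.73 α, so α = 0.26002.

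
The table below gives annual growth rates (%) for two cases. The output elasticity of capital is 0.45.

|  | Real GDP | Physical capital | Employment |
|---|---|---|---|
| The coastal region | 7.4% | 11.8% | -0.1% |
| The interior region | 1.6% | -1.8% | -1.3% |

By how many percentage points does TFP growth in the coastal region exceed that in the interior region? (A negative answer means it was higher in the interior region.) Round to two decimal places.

Labor's share = 1 − 0.45 = 0.55.
The coastal region: TFP = 7.4 − 5.31 + 0.055 = 2.145%.
The interior region: TFP = 1.6 + 0.81 + 0.715 = 3.125%.
Difference = 2.145 − (3.125) = -0.98 pp.

-0.98 percentage points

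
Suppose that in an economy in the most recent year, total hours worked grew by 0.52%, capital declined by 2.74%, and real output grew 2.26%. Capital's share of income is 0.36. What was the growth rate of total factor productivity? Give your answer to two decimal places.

Total factor productivity grew 2.91%.

Labor's share = 1 − 0.36 = 0.64.
Capital: 0.36 × (-2.74) = -0.9864 pp.
Total hours worked: 0.64 × 0.52 = 0.3328 pp.
TFP growth = 2.26 + 0.6536 = 2.9136%.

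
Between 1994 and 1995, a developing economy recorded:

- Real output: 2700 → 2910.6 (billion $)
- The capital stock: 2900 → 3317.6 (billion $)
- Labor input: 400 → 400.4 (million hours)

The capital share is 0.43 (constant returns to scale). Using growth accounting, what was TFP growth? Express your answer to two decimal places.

TFP grew 1.55%.

Real output growth = (2910.6 − 2700) / 2700 = 7.8%.
The capital stock growth = (3317.6 − 2900) / 2900 = 14.4%.
Labor input growth = (400.4 − 400) / 400 = 0.1%.
Labor's share = 1 − 0.43 = 0.57.
The capital stock: 0.43 × 14.4 = 6.192 pp.
Labor input: 0.57 × 0.1 = 0.057 pp.
TFP growth = 7.8 − 6.249 = 1.551%.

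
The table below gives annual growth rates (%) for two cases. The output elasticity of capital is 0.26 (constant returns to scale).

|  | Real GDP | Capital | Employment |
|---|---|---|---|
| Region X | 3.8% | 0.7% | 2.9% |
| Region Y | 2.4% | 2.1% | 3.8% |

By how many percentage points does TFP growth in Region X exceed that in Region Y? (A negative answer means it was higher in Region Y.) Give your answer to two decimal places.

2.43 percentage points

Labor's share = 1 − 0.26 = 0.74.
Region X: TFP = 3.8 − 0.182 − 2.146 = 1.472%.
Region Y: TFP = 2.4 − 0.546 − 2.812 = -0.958%.
Difference = 1.472 − (-0.958) = 2.43 pp.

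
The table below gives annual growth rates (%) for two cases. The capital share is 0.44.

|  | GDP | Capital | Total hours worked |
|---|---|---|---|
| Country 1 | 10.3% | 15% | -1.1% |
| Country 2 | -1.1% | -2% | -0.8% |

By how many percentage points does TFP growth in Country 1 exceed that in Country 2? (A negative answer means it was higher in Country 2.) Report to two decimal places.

Labor's share = 1 − 0.44 = 0.56.
Country 1: TFP = 10.3 − 6.6 + 0.616 = 4.316%.
Country 2: TFP = -1.1 + 0.88 + 0.448 = 0.228%.
Difference = 4.316 − (0.228) = 4.088 pp.

4.09 percentage points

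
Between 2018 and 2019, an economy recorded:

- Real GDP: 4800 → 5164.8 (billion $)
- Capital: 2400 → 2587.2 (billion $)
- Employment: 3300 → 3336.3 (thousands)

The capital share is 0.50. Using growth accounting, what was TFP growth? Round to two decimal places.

3.15%

Real GDP growth = (5164.8 − 4800) / 4800 = 7.6%.
Capital growth = (2587.2 − 2400) / 2400 = 7.8%.
Employment growth = (3336.3 − 3300) / 3300 = 1.1%.
Labor's share = 1 − 0.5 = 0.5.
Capital: 0.5 × 7.8 = 3.9 pp.
Employment: 0.5 × 1.1 = 0.55 pp.
TFP growth = 7.6 − 4.45 = 3.15%.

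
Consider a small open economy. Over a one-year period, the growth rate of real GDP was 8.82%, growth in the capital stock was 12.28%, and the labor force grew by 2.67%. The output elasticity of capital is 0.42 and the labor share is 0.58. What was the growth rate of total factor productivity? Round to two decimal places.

2.11%

Labor's share = 1 − 0.42 = 0.58.
The capital stock: 0.42 × 12.28 = 5.1576 pp.
The labor force: 0.58 × 2.67 = 1.5486 pp.
TFP growth = 8.82 − 6.7062 = 2.1138%.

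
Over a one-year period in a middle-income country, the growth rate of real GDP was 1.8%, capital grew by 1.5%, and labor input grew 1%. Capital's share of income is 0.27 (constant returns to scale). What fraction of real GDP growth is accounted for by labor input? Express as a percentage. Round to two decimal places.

Labor's share = 1 − 0.27 = 0.73.
Labor input contributed 0.73 × 1 = 0.73 pp.
Share of growth = 0.73 / 1.8 × 100 = 40.5556%.

40.56%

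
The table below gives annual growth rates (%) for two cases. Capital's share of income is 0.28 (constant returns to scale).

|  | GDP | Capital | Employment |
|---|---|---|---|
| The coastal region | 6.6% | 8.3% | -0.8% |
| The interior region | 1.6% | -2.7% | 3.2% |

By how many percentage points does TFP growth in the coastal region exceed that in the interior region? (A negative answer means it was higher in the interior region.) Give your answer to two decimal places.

4.80 percentage points

Labor's share = 1 − 0.28 = 0.72.
The coastal region: TFP = 6.6 − 2.324 + 0.576 = 4.852%.
The interior region: TFP = 1.6 + 0.756 − 2.304 = 0.052%.
Difference = 4.852 − (0.052) = 4.8 pp.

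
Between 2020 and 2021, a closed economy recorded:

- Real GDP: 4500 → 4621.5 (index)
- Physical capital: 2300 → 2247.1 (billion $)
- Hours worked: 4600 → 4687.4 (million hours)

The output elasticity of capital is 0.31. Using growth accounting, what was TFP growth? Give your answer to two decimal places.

Real GDP growth = (4621.5 − 4500) / 4500 = 2.7%.
Physical capital growth = (2247.1 − 2300) / 2300 = -2.3%.
Hours worked growth = (4687.4 − 4600) / 4600 = 1.9%.
Labor's share = 1 − 0.31 = 0.69.
Physical capital: 0.31 × (-2.3) = -0.713 pp.
Hours worked: 0.69 × 1.9 = 1.311 pp.
TFP growth = 2.7 − 0.598 = 2.102%.

2.10%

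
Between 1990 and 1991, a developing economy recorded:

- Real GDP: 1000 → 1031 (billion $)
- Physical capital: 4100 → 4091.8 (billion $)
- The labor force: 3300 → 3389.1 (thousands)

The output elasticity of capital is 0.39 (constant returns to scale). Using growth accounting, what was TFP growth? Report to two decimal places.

Real GDP growth = (1031 − 1000) / 1000 = 3.1%.
Physical capital growth = (4091.8 − 4100) / 4100 = -0.2%.
The labor force growth = (3389.1 − 3300) / 3300 = 2.7%.
Labor's share = 1 − 0.39 = 0.61.
Physical capital: 0.39 × (-0.2) = -0.078 pp.
The labor force: 0.61 × 2.7 = 1.647 pp.
TFP growth = 3.1 − 1.569 = 1.531%.

TFP grew 1.53%.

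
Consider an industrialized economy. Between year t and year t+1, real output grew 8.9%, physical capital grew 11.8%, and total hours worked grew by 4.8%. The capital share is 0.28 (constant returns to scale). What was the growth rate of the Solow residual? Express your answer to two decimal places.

Labor's share = 1 − 0.28 = 0.72.
Physical capital: 0.28 × 11.8 = 3.304 pp.
Total hours worked: 0.72 × 4.8 = 3.456 pp.
TFP growth = 8.9 − 6.76 = 2.14%.

2.14%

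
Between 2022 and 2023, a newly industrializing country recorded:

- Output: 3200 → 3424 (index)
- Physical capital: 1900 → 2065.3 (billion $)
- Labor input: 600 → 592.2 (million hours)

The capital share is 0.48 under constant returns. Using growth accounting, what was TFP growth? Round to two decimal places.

3.50%

Output growth = (3424 − 3200) / 3200 = 7%.
Physical capital growth = (2065.3 − 1900) / 1900 = 8.7%.
Labor input growth = (592.2 − 600) / 600 = -1.3%.
Labor's share = 1 − 0.48 = 0.52.
Physical capital: 0.48 × 8.7 = 4.176 pp.
Labor input: 0.52 × (-1.3) = -0.676 pp.
TFP growth = 7 − 3.5 = 3.5%.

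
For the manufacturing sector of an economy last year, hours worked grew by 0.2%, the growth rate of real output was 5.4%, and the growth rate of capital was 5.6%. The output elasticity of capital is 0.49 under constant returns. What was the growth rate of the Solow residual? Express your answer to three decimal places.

Labor's share = 1 − 0.49 = 0.51.
Capital: 0.49 × 5.6 = 2.744 pp.
Hours worked: 0.51 × 0.2 = 0.102 pp.
TFP growth = 5.4 − 2.846 = 2.554%.

2.554%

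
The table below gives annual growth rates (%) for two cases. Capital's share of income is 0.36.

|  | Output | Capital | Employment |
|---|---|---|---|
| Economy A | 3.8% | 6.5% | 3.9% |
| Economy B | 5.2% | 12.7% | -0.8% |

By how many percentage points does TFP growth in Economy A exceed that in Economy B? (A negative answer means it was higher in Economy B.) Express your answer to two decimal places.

Labor's share = 1 − 0.36 = 0.64.
Economy A: TFP = 3.8 − 2.34 − 2.496 = -1.036%.
Economy B: TFP = 5.2 − 4.572 + 0.512 = 1.14%.
Difference = -1.036 − (1.14) = -2.176 pp.

-2.18 percentage points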